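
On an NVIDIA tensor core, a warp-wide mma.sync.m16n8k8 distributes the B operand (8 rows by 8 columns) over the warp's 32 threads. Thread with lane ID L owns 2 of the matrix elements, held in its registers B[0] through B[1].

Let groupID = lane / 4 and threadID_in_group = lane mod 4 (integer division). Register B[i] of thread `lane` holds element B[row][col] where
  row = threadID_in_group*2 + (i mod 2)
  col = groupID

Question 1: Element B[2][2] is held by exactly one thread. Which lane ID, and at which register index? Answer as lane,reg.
c=2->g=2  r=2->t=1,b0=0
L=2*4+1=9  i=0=0

9,0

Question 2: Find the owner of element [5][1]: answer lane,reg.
c=1⇒gr=1  r=5⇒th=2,odd=1
L=1*4+2=6  i=1=1

6,1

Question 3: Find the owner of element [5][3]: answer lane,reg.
14,1

c=3⇒gr=3  r=5⇒th=2,odd=1
L=3*4+2=14  i=1=1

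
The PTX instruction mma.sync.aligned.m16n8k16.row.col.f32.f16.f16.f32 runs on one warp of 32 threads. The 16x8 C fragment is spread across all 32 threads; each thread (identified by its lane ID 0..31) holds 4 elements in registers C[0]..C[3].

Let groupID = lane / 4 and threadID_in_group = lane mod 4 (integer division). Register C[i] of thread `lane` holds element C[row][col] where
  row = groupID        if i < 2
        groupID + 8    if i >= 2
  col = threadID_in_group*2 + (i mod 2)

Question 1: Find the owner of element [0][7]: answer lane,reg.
3,1

r:0=>grp=0,rB=0  c:7=>tig=3,lo=1
L=0*4+3=3  i=0*2+1=1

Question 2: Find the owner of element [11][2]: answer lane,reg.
13,2

r=11→G=3,rhi=1  c=2→T=1,p=0
L=3*4+1=13  i=1*2+0=2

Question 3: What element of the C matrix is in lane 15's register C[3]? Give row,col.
15: G=3,T=3
[3] (3+8,3*2+1) = (11,7)

11,7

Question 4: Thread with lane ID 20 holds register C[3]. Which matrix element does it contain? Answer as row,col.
13,1

L=20⇒gr=20>>2=5, th=20&3=0
[3]⇒row 5+8=13  col 0·2+1=1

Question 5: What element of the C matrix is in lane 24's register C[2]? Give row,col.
lane 24: G=6 (24/4), T=0 (24%4)
i=2: r=6+8=14, c=0*2+0=0

14,0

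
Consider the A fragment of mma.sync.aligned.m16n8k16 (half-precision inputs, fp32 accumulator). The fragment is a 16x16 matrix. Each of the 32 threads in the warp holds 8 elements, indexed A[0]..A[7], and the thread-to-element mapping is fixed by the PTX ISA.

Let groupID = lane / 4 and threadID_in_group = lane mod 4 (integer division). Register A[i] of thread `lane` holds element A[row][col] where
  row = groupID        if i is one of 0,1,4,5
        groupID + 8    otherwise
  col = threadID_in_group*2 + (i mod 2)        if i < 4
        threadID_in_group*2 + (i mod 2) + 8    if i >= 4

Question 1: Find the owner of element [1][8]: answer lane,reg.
r=1->g=1,rb=0  c=8->cb=1,t=0,b0=0
L=1*4+0=4  i=1*4+0*2+0=4

4,4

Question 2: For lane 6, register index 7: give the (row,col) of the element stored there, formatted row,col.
9,13

L=6->gid=6>>2=1, tid=6&3=2
[7]->row 1+8=9  col 2·2+1+8=13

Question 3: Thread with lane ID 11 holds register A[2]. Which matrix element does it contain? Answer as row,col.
10,6

lane 11=>11/4=2, 11 mod 4=3
i=2  r:2+8=>10  c:2·3+0+0=>6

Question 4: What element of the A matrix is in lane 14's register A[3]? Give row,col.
L=14→G=14>>2=3, T=14&3=2
[3]→row 3+8=11  col 2·2+1+0=5

11,5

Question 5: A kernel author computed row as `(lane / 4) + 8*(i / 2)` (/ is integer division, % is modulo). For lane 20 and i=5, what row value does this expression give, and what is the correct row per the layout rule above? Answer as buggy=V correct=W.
buggy=21 correct=5

`(lane / 4) + 8*(i / 2)`[20,5]->21
20: gid=5,tid=0
[5] (5+0,0*2+1+8) = (5,9)
row: 21 vs 5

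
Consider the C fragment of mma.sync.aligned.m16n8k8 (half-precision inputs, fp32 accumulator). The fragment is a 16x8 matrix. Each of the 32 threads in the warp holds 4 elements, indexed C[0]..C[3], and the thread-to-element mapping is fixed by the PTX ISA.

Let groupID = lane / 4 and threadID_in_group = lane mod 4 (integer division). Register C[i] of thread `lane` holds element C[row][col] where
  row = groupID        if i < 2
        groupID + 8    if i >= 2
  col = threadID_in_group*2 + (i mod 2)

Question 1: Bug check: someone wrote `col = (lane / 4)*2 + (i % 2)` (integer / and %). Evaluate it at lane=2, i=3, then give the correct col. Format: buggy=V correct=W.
buggy=1 correct=5

`(lane / 4)*2 + (i % 2)`[2,3]⇒1
lane 2: gr=0 (2/4), th=2 (2%4)
i=3: r=0+8=8, c=2*2+1=5
col: 1 vs 5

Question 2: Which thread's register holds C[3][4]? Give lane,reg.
r=3⇒gr=3,Rb=0  c=4⇒th=2,odd=0
L=3*4+2=14  i=0*2+0=0

14,0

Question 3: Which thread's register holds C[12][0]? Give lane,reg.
16,2

r=12->g=4,rb=1  c=0->t=0,b0=0
L=4*4+0=16  i=1*2+0=2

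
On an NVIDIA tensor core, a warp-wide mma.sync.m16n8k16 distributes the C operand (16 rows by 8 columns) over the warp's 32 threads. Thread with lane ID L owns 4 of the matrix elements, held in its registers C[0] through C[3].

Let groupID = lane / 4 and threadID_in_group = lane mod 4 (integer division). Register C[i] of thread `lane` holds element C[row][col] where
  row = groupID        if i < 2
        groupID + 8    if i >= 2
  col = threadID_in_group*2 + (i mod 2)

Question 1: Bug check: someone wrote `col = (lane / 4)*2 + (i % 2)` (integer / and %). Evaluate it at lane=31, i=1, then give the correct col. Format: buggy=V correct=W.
buggy=15 correct=7

`(lane / 4)*2 + (i % 2)`[31,1]→15
31: G=7,T=3
[1] (7+0,3*2+1) = (7,7)
col: 15 vs 7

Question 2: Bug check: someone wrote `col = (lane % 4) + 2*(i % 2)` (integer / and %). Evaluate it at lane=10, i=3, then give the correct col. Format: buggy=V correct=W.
`(lane % 4) + 2*(i % 2)`[10,3]⇒4
L=10⇒gr=10>>2=2, th=10&3=2
[3]⇒row 2+8=10  col 2·2+1=5
col: 4 vs 5

buggy=4 correct=5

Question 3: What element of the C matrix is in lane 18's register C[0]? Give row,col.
L=18=>grp=18>>2=4, tig=18&3=2
[0]=>row 4+0=4  col 2·2+0=4

4,4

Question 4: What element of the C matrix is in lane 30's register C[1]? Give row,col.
30: G=7,T=2
[1] (7+0,2*2+1) = (7,5)

7,5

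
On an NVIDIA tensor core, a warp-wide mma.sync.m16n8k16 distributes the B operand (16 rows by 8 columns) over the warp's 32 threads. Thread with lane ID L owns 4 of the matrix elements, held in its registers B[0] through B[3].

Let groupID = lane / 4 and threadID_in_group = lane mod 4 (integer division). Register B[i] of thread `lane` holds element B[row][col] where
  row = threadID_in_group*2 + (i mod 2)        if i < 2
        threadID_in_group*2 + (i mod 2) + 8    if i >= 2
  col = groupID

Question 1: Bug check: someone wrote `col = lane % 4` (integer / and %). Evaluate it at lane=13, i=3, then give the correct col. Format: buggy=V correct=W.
buggy=1 correct=3

`lane % 4`[13,3]→1
L=13→G=13>>2=3, T=13&3=1
[3]→row 1·2+1+8=11  col G=3
col: 1 vs 3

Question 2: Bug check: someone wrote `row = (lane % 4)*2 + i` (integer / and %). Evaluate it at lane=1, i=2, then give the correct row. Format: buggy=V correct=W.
`(lane % 4)*2 + i`[1,2]=>4
lane 1: grp=0 (1/4), tig=1 (1%4)
i=2: r=1*2+0+8=10, c=grp=0
row: 4 vs 10

buggy=4 correct=10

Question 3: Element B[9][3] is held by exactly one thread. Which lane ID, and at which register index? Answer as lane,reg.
12,3

c=3->g=3  r=9->rb=1,t=0,b0=1
L=3*4+0=12  i=1*2+1=3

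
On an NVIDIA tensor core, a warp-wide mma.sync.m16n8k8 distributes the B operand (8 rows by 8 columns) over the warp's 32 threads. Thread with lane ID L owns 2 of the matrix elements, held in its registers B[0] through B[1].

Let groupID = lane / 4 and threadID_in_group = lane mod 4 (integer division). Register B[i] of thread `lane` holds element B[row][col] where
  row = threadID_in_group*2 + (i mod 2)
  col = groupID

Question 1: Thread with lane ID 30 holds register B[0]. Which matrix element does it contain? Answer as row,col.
4,7

lane 30: gid=7 (30/4), tid=2 (30%4)
i=0: r=2*2+0=4, c=gid=7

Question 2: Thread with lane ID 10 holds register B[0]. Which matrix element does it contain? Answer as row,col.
4,2

lane 10=>10/4=2, 10 mod 4=2
i=0  r:2·2+0=>4  c:2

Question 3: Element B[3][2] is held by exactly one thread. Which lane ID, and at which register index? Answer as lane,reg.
c:2=>grp=2  r:3=>tig=1,lo=1
L=2*4+1=9  i=1=1

9,1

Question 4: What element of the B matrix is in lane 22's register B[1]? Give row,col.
5,5

L=22->g=22>>2=5, t=22&3=2
[1]->row 2·2+1=5  col g=5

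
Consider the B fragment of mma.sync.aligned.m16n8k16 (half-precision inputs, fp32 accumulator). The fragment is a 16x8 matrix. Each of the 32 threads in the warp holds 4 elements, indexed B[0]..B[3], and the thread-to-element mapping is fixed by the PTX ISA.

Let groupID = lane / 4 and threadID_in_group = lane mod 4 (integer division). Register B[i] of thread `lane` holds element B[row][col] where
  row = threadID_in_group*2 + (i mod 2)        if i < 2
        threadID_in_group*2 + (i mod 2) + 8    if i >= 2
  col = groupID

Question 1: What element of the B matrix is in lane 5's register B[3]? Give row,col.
11,1

L=5->gid=5>>2=1, tid=5&3=1
[3]->row 1·2+1+8=11  col gid=1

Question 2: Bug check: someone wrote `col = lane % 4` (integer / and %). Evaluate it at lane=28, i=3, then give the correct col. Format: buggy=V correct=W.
buggy=0 correct=7

`lane % 4`[28,3]->0
lane 28: g=7 (28/4), t=0 (28%4)
i=3: r=0*2+1+8=9, c=g=7
col: 0 vs 7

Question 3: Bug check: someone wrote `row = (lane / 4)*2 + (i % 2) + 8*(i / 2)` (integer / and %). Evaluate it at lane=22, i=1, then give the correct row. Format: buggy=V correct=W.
buggy=11 correct=5

`(lane / 4)*2 + (i % 2) + 8*(i / 2)`[22,1]->11
lane 22->22/4=5, 22 mod 4=2
i=1  r:2·2+1+0->5  c:5
row: 11 vs 5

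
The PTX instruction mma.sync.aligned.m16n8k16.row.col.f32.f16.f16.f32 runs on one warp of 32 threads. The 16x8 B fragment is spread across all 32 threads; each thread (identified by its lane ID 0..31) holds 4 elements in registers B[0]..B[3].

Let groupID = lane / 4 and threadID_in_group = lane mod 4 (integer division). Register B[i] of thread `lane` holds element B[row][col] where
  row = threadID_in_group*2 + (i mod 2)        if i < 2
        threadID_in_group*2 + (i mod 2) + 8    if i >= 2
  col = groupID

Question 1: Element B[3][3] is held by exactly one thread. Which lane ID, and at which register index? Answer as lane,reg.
c=3→G=3  r=3→rhi=0,T=1,p=1
L=3*4+1=13  i=0*2+1=1

13,1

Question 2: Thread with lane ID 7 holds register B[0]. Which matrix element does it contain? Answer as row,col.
lane 7->7/4=1, 7 mod 4=3
i=0  r:2·3+0+0->6  c:1

6,1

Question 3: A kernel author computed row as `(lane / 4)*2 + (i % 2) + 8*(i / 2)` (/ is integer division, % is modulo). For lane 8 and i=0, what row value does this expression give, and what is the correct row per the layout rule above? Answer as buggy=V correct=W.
buggy=4 correct=0

`(lane / 4)*2 + (i % 2) + 8*(i / 2)`[8,0]=>4
L=8=>grp=8>>2=2, tig=8&3=0
[0]=>row 0·2+0+0=0  col grp=2
row: 4 vs 0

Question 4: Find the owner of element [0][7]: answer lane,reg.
c: 7->gid=7  r: 0->r8=0,tid=0,i&1=0
L=7*4+0=28  i=0*2+0=0

28,0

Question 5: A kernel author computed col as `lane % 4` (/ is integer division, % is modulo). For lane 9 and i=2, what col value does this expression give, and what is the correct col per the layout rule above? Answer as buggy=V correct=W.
buggy=1 correct=2

`lane % 4`[9,2]→1
lane 9: G=2 (9/4), T=1 (9%4)
i=2: r=1*2+0+8=10, c=G=2
col: 1 vs 2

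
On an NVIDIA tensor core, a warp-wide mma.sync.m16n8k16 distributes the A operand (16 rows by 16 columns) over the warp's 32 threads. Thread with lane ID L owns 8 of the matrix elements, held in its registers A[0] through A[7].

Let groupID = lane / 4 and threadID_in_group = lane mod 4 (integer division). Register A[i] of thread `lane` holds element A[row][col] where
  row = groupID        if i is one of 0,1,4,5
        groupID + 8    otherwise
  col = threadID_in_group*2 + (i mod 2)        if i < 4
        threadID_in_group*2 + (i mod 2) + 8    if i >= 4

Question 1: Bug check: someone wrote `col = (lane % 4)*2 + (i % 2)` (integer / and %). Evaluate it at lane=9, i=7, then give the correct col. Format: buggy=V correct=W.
buggy=3 correct=11

`(lane % 4)*2 + (i % 2)`[9,7]->3
L=9->g=9>>2=2, t=9&3=1
[7]->row 2+8=10  col 1·2+1+8=11
col: 3 vs 11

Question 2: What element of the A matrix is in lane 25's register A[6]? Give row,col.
14,10

L=25⇒gr=25>>2=6, th=25&3=1
[6]⇒row 6+8=14  col 1·2+0+8=10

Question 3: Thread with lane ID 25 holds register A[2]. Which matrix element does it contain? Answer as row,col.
25: gid=6,tid=1
[2] (6+8,1*2+0+0) = (14,2)

14,2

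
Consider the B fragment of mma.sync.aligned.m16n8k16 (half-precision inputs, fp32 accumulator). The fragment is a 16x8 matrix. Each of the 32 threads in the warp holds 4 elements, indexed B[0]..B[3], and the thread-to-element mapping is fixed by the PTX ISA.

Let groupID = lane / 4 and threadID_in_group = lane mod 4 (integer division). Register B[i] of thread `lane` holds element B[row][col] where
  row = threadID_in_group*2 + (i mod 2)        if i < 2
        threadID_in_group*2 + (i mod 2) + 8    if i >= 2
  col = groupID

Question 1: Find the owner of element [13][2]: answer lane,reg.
10,3

c: 2->gid=2  r: 13->r8=1,tid=2,i&1=1
L=2*4+2=10  i=1*2+1=3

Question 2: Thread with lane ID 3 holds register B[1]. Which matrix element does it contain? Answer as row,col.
3: G=0,T=3
[1] (3*2+1+0,0) = (7,0)

7,0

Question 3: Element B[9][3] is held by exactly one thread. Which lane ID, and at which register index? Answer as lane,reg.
12,3

c=3→G=3  r=9→rhi=1,T=0,p=1
L=3*4+0=12  i=1*2+1=3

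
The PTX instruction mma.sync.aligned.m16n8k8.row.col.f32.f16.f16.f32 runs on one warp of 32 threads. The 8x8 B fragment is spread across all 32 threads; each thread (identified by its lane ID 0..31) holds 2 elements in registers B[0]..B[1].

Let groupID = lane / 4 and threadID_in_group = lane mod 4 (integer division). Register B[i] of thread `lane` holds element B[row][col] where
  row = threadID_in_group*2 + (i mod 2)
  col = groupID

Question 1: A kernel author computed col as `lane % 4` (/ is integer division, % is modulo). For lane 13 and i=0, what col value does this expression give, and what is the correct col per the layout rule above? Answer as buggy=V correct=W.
buggy=1 correct=3

`lane % 4`[13,0]→1
13: G=3,T=1
[0] (1*2+0,3) = (2,3)
col: 1 vs 3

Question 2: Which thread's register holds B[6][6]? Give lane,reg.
27,0

c=6⇒gr=6  r=6⇒th=3,odd=0
L=6*4+3=27  i=0=0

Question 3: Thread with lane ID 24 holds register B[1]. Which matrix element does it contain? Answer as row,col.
1,6

lane 24: gid=6 (24/4), tid=0 (24%4)
i=1: r=0*2+1=1, c=gid=6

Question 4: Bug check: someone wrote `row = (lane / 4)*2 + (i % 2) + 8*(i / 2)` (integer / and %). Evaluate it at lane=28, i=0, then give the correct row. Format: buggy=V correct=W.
`(lane / 4)*2 + (i % 2) + 8*(i / 2)`[28,0]->14
lane 28: gid=7 (28/4), tid=0 (28%4)
i=0: r=0*2+0=0, c=gid=7
row: 14 vs 0

buggy=14 correct=0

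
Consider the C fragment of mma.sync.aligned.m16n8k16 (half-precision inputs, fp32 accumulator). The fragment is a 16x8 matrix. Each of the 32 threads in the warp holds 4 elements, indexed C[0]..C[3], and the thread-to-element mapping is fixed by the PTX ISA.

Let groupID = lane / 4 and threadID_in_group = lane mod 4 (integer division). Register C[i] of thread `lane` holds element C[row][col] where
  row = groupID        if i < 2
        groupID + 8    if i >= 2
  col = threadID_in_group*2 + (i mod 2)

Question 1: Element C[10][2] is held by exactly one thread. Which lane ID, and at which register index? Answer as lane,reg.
9,2

r: 10->gid=2,r8=1  c: 2->tid=1,i&1=0
L=2*4+1=9  i=1*2+0=2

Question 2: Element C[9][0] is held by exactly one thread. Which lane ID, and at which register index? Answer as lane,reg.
r=9->g=1,rb=1  c=0->t=0,b0=0
L=1*4+0=4  i=1*2+0=2

4,2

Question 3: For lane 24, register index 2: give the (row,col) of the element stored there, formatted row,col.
24: gr=6,th=0
[2] (6+8,0*2+0) = (14,0)

14,0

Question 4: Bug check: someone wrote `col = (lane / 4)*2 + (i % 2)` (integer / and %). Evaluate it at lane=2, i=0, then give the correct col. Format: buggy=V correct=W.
`(lane / 4)*2 + (i % 2)`[2,0]→0
lane 2: G=0 (2/4), T=2 (2%4)
i=0: r=0+0=0, c=2*2+0=4
col: 0 vs 4

buggy=0 correct=4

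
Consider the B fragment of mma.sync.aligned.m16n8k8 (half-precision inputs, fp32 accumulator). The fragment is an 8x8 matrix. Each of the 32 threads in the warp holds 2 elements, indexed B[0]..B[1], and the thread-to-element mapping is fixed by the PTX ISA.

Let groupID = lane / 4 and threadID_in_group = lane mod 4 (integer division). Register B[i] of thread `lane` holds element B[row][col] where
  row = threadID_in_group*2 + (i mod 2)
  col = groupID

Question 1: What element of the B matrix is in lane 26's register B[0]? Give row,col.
4,6

lane 26: G=6 (26/4), T=2 (26%4)
i=0: r=2*2+0=4, c=G=6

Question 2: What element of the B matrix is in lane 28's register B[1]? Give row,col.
lane 28: gr=7 (28/4), th=0 (28%4)
i=1: r=0*2+1=1, c=gr=7

1,7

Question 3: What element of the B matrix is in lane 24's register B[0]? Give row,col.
24: grp=6,tig=0
[0] (0*2+0,6) = (0,6)

0,6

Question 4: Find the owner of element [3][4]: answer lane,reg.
17,1

c=4→G=4  r=3→T=1,p=1
L=4*4+1=17  i=1=1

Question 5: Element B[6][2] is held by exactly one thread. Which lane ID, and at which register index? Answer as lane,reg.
11,0

c: 2->gid=2  r: 6->tid=3,i&1=0
L=2*4+3=11  i=0=0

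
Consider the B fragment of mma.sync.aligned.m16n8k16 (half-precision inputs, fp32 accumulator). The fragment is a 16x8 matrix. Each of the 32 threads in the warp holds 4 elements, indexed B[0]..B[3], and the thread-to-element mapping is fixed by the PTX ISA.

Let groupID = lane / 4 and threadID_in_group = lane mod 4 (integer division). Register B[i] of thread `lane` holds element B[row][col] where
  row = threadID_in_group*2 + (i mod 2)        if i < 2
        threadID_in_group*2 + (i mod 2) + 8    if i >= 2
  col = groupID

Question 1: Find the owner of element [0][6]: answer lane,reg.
c=6->g=6  r=0->rb=0,t=0,b0=0
L=6*4+0=24  i=0*2+0=0

24,0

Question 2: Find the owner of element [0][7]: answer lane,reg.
c:7=>grp=7  r:0=>rB=0,tig=0,lo=0
L=7*4+0=28  i=0*2+0=0

28,0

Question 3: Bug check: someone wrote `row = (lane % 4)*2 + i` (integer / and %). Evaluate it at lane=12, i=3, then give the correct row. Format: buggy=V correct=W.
buggy=3 correct=9

`(lane % 4)*2 + i`[12,3]→3
L=12→G=12>>2=3, T=12&3=0
[3]→row 0·2+1+8=9  col G=3
row: 3 vs 9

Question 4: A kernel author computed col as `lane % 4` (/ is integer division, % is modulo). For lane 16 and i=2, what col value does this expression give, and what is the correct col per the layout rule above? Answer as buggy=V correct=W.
buggy=0 correct=4

`lane % 4`[16,2]=>0
lane 16=>16/4=4, 16 mod 4=0
i=2  r:2·0+0+8=>8  c:4
col: 0 vs 4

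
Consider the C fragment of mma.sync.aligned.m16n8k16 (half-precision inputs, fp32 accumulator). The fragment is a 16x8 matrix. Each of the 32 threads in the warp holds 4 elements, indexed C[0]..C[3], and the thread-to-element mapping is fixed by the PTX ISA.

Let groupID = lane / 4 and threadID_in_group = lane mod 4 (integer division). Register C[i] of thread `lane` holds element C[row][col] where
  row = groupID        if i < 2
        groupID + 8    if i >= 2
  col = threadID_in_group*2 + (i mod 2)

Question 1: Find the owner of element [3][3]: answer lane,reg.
r=3→G=3,rhi=0  c=3→T=1,p=1
L=3*4+1=13  i=0*2+1=1

13,1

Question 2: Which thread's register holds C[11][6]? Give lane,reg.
15,2

r=11→G=3,rhi=1  c=6→T=3,p=0
L=3*4+3=15  i=1*2+0=2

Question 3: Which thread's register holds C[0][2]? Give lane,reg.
1,0

r=0→G=0,rhi=0  c=2→T=1,p=0
L=0*4+1=1  i=0*2+0=0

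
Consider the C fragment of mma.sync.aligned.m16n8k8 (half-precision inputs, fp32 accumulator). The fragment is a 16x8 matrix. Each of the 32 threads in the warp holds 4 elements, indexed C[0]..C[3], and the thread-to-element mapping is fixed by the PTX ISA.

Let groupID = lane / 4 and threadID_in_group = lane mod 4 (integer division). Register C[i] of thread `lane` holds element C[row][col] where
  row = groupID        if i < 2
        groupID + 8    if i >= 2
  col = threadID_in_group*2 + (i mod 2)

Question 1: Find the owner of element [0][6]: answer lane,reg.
3,0

r=0⇒gr=0,Rb=0  c=6⇒th=3,odd=0
L=0*4+3=3  i=0*2+0=0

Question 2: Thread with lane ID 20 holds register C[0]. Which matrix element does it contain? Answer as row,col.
5,0

lane 20: gr=5 (20/4), th=0 (20%4)
i=0: r=5+0=5, c=0*2+0=0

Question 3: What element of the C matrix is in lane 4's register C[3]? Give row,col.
4: gr=1,th=0
[3] (1+8,0*2+1) = (9,1)

9,1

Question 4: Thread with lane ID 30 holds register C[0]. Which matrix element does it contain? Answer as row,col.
7,4

L=30->g=30>>2=7, t=30&3=2
[0]->row 7+0=7  col 2·2+0=4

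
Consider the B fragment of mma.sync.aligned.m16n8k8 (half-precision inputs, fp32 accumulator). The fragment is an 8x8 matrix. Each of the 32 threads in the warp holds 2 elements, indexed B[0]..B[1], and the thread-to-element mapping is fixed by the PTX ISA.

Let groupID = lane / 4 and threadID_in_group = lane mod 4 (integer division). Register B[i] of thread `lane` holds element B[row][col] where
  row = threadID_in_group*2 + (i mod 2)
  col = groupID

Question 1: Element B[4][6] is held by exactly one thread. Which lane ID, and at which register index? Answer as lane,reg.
26,0

c=6⇒gr=6  r=4⇒th=2,odd=0
L=6*4+2=26  i=0=0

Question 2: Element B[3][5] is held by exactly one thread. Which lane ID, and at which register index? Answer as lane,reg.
21,1

c:5=>grp=5  r:3=>tig=1,lo=1
L=5*4+1=21  i=1=1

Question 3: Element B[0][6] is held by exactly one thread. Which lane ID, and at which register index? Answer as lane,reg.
c=6⇒gr=6  r=0⇒th=0,odd=0
L=6*4+0=24  i=0=0

24,0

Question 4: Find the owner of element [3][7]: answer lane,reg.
29,1

c:7=>grp=7  r:3=>tig=1,lo=1
L=7*4+1=29  i=1=1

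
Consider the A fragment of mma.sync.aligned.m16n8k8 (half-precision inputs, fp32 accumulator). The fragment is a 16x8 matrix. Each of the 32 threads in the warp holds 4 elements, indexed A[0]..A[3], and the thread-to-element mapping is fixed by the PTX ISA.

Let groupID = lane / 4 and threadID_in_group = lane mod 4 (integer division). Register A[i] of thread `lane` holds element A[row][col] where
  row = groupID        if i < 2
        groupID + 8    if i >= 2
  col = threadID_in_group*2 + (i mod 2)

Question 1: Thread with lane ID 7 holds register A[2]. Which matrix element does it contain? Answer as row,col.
L=7→G=7>>2=1, T=7&3=3
[2]→row 1+8=9  col 3·2+0=6

9,6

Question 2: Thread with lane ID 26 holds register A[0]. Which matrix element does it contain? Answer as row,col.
6,4

L=26→G=26>>2=6, T=26&3=2
[0]→row 6+0=6  col 2·2+0=4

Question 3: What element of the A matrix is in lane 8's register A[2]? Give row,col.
10,0

lane 8->8/4=2, 8 mod 4=0
i=2  r:2+8->10  c:2·0+0->0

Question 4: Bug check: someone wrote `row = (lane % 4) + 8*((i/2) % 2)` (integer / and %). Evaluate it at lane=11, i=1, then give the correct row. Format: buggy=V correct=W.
buggy=3 correct=2

`(lane % 4) + 8*((i/2) % 2)`[11,1]->3
L=11->gid=11>>2=2, tid=11&3=3
[1]->row 2+0=2  col 3·2+1=7
row: 3 vs 2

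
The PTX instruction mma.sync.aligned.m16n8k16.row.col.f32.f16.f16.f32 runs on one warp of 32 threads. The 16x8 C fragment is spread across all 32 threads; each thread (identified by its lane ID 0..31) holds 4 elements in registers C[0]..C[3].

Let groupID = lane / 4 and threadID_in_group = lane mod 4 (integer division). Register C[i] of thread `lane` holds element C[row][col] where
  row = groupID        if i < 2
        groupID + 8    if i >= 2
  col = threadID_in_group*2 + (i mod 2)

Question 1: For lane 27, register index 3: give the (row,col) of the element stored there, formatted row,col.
14,7

L=27=>grp=27>>2=6, tig=27&3=3
[3]=>row 6+8=14  col 3·2+1=7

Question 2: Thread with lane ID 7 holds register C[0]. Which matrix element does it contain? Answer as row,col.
1,6

7: gr=1,th=3
[0] (1+0,3*2+0) = (1,6)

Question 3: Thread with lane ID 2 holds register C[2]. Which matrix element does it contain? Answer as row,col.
L=2⇒gr=2>>2=0, th=2&3=2
[2]⇒row 0+8=8  col 2·2+0=4

8,4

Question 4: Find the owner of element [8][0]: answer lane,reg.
0,2

r=8⇒gr=0,Rb=1  c=0⇒th=0,odd=0
L=0*4+0=0  i=1*2+0=2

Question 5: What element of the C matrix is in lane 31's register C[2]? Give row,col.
L=31→G=31>>2=7, T=31&3=3
[2]→row 7+8=15  col 3·2+0=6

15,6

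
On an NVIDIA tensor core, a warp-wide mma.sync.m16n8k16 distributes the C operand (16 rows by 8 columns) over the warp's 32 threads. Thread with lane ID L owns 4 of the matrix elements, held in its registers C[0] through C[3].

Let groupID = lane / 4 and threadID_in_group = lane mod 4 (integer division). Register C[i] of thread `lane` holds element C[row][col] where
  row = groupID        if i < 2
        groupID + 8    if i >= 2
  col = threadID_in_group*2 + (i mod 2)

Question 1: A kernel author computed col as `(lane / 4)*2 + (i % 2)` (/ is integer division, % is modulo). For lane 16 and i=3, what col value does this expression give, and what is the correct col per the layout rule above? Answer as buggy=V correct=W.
`(lane / 4)*2 + (i % 2)`[16,3]→9
lane 16: G=4 (16/4), T=0 (16%4)
i=3: r=4+8=12, c=0*2+1=1
col: 9 vs 1

buggy=9 correct=1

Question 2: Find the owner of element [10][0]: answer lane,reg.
r: 10->gid=2,r8=1  c: 0->tid=0,i&1=0
L=2*4+0=8  i=1*2+0=2

8,2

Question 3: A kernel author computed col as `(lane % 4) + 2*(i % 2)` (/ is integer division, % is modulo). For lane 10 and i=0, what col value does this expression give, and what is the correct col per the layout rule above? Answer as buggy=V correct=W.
buggy=2 correct=4

`(lane % 4) + 2*(i % 2)`[10,0]->2
lane 10: gid=2 (10/4), tid=2 (10%4)
i=0: r=2+0=2, c=2*2+0=4
col: 2 vs 4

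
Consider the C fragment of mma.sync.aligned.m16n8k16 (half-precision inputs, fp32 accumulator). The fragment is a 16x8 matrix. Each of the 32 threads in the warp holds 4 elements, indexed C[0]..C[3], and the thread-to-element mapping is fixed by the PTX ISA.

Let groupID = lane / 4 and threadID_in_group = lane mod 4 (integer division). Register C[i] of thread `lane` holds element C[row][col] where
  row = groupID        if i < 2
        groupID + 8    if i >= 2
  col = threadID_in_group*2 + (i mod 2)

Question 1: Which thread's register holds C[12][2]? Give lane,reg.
r=12→G=4,rhi=1  c=2→T=1,p=0
L=4*4+1=17  i=1*2+0=2

17,2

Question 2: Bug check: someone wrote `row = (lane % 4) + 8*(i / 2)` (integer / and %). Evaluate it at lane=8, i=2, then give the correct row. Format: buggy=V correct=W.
buggy=8 correct=10

`(lane % 4) + 8*(i / 2)`[8,2]->8
L=8->g=8>>2=2, t=8&3=0
[2]->row 2+8=10  col 0·2+0=0
row: 8 vs 10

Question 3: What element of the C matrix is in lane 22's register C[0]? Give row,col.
5,4

22: G=5,T=2
[0] (5+0,2*2+0) = (5,4)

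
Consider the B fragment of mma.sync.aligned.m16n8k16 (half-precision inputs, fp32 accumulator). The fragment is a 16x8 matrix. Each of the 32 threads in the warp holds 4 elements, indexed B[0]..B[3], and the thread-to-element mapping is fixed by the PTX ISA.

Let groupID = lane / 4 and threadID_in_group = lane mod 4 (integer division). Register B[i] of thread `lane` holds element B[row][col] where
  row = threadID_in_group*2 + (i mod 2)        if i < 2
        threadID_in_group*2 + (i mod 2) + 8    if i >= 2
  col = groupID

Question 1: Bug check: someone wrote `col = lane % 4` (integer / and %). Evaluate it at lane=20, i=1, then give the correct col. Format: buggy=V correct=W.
buggy=0 correct=5

`lane % 4`[20,1]→0
L=20→G=20>>2=5, T=20&3=0
[1]→row 0·2+1+0=1  col G=5
col: 0 vs 5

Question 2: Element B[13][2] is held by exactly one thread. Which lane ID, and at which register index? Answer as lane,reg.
10,3

c=2→G=2  r=13→rhi=1,T=2,p=1
L=2*4+2=10  i=1*2+1=3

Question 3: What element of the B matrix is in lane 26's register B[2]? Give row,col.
26: gid=6,tid=2
[2] (2*2+0+8,6) = (12,6)

12,6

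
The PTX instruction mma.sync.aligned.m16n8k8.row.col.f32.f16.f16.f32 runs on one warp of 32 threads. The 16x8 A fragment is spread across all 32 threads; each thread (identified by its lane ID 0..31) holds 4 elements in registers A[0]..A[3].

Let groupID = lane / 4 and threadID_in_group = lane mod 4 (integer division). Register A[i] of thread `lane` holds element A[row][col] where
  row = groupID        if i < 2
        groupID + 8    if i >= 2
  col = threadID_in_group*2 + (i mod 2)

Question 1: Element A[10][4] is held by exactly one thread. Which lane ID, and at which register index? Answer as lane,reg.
10,2

r=10->g=2,rb=1  c=4->t=2,b0=0
L=2*4+2=10  i=1*2+0=2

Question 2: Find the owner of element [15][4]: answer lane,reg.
30,2

r: 15->gid=7,r8=1  c: 4->tid=2,i&1=0
L=7*4+2=30  i=1*2+0=2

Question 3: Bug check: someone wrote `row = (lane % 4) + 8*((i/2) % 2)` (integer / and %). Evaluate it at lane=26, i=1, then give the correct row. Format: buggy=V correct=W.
`(lane % 4) + 8*((i/2) % 2)`[26,1]->2
26: g=6,t=2
[1] (6+0,2*2+1) = (6,5)
row: 2 vs 6

buggy=2 correct=6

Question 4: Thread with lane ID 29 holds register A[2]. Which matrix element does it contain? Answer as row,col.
L=29->gid=29>>2=7, tid=29&3=1
[2]->row 7+8=15  col 1·2+0=2

15,2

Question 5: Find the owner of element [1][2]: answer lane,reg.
r:1=>grp=1,rB=0  c:2=>tig=1,lo=0
L=1*4+1=5  i=0*2+0=0

5,0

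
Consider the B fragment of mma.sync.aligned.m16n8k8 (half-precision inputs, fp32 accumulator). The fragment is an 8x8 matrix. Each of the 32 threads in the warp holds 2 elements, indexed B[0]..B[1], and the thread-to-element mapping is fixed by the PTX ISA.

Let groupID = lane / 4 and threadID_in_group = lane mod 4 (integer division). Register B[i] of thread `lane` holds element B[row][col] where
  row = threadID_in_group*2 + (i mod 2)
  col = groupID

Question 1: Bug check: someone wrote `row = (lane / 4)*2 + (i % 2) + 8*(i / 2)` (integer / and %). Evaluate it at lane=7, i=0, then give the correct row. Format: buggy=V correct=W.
`(lane / 4)*2 + (i % 2) + 8*(i / 2)`[7,0]=>2
lane 7: grp=1 (7/4), tig=3 (7%4)
i=0: r=3*2+0=6, c=grp=1
row: 2 vs 6

buggy=2 correct=6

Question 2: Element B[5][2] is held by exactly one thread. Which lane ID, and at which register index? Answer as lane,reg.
10,1

c=2→G=2  r=5→T=2,p=1
L=2*4+2=10  i=1=1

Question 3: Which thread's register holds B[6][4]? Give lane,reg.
c: 4->gid=4  r: 6->tid=3,i&1=0
L=4*4+3=19  i=0=0

19,0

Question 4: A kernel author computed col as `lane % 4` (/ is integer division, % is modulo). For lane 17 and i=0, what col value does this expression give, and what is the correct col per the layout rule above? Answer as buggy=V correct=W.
`lane % 4`[17,0]->1
17: g=4,t=1
[0] (1*2+0,4) = (2,4)
col: 1 vs 4

buggy=1 correct=4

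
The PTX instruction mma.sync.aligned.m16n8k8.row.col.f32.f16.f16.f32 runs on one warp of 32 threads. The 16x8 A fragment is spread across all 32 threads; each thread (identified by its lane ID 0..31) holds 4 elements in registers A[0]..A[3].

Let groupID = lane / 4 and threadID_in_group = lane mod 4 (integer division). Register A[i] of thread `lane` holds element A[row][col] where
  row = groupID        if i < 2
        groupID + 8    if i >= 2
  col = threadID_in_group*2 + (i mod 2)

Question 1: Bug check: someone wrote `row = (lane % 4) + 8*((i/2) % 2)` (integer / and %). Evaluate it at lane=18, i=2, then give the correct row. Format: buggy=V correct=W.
`(lane % 4) + 8*((i/2) % 2)`[18,2]->10
L=18->gid=18>>2=4, tid=18&3=2
[2]->row 4+8=12  col 2·2+0=4
row: 10 vs 12

buggy=10 correct=12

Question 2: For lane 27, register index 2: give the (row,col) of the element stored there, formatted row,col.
27: g=6,t=3
[2] (6+8,3*2+0) = (14,6)

14,6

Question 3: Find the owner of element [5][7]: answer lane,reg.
r=5→G=5,rhi=0  c=7→T=3,p=1
L=5*4+3=23  i=0*2+1=1

23,1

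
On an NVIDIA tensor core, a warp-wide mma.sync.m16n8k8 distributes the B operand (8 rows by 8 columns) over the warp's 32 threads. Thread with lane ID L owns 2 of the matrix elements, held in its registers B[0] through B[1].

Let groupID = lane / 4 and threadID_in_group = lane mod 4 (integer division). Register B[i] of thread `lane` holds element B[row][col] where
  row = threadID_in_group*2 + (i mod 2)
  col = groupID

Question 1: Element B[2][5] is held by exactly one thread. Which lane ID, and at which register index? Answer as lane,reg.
21,0

c:5=>grp=5  r:2=>tig=1,lo=0
L=5*4+1=21  i=0=0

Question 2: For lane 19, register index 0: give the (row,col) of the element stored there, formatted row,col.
6,4

L=19->g=19>>2=4, t=19&3=3
[0]->row 3·2+0=6  col g=4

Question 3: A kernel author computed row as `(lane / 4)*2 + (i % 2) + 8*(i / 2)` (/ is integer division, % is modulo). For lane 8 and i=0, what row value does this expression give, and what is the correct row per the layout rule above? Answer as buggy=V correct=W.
buggy=4 correct=0

`(lane / 4)*2 + (i % 2) + 8*(i / 2)`[8,0]⇒4
8: gr=2,th=0
[0] (0*2+0,2) = (0,2)
row: 4 vs 0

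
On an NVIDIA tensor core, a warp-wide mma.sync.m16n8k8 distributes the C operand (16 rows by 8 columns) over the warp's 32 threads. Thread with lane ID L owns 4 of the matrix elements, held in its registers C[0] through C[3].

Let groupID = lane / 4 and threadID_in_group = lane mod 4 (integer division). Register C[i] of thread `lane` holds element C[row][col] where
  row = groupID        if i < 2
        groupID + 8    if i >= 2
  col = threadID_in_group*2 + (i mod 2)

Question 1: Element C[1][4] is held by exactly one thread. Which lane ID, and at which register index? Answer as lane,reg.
r=1->g=1,rb=0  c=4->t=2,b0=0
L=1*4+2=6  i=0*2+0=0

6,0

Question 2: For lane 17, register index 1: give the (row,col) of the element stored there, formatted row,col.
4,3

lane 17->17/4=4, 17 mod 4=1
i=1  r:4+0->4  c:2·1+1->3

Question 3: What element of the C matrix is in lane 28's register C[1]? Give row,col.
7,1

L=28=>grp=28>>2=7, tig=28&3=0
[1]=>row 7+0=7  col 0·2+1=1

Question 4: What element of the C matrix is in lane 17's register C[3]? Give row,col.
12,3

17: gid=4,tid=1
[3] (4+8,1*2+1) = (12,3)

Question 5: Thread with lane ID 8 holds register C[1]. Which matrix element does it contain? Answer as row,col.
L=8⇒gr=8>>2=2, th=8&3=0
[1]⇒row 2+0=2  col 0·2+1=1

2,1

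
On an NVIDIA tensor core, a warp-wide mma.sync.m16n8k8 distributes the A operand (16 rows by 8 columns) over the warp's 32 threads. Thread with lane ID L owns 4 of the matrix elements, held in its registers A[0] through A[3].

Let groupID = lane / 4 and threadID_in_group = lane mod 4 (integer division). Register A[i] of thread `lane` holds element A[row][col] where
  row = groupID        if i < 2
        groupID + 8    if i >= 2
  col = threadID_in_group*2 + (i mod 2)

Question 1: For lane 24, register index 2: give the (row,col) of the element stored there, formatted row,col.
14,0

lane 24->24/4=6, 24 mod 4=0
i=2  r:6+8->14  c:2·0+0->0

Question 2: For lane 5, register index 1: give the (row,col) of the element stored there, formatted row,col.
L=5⇒gr=5>>2=1, th=5&3=1
[1]⇒row 1+0=1  col 1·2+1=3

1,3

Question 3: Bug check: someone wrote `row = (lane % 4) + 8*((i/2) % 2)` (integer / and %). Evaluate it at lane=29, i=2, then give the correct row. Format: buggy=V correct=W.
buggy=9 correct=15

`(lane % 4) + 8*((i/2) % 2)`[29,2]=>9
lane 29: grp=7 (29/4), tig=1 (29%4)
i=2: r=7+8=15, c=1*2+0=2
row: 9 vs 15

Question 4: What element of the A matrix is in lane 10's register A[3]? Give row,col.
10,5

lane 10: g=2 (10/4), t=2 (10%4)
i=3: r=2+8=10, c=2*2+1=5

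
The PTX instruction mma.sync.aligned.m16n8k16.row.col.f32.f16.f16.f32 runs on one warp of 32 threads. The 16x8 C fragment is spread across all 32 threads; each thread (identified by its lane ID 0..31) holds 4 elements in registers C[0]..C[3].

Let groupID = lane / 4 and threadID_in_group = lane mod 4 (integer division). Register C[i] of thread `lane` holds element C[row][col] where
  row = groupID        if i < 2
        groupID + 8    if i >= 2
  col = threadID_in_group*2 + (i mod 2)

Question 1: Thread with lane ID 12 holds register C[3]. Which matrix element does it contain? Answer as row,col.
11,1

12: gid=3,tid=0
[3] (3+8,0*2+1) = (11,1)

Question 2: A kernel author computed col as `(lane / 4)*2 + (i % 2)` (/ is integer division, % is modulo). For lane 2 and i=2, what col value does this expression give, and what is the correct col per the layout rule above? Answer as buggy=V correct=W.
buggy=0 correct=4

`(lane / 4)*2 + (i % 2)`[2,2]->0
L=2->g=2>>2=0, t=2&3=2
[2]->row 0+8=8  col 2·2+0=4
col: 0 vs 4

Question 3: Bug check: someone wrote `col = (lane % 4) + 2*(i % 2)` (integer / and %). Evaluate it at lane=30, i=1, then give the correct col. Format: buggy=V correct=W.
`(lane % 4) + 2*(i % 2)`[30,1]=>4
L=30=>grp=30>>2=7, tig=30&3=2
[1]=>row 7+0=7  col 2·2+1=5
col: 4 vs 5

buggy=4 correct=5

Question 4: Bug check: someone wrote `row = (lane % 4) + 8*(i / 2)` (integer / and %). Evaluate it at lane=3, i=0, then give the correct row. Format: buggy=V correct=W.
buggy=3 correct=0

`(lane % 4) + 8*(i / 2)`[3,0]⇒3
3: gr=0,th=3
[0] (0+0,3*2+0) = (0,6)
row: 3 vs 0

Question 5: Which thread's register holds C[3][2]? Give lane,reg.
13,0

r=3⇒gr=3,Rb=0  c=2⇒th=1,odd=0
L=3*4+1=13  i=0*2+0=0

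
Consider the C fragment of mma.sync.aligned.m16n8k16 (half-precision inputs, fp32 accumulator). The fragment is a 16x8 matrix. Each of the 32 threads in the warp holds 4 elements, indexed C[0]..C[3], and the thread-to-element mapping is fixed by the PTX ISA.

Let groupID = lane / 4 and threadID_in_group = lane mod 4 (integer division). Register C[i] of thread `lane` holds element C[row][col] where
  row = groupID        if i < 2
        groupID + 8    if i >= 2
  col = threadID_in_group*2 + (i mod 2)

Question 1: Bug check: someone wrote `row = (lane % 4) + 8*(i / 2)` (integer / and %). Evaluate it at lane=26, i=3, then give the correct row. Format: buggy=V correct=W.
`(lane % 4) + 8*(i / 2)`[26,3]->10
lane 26: gid=6 (26/4), tid=2 (26%4)
i=3: r=6+8=14, c=2*2+1=5
row: 10 vs 14

buggy=10 correct=14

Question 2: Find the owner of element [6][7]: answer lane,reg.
r=6⇒gr=6,Rb=0  c=7⇒th=3,odd=1
L=6*4+3=27  i=0*2+1=1

27,1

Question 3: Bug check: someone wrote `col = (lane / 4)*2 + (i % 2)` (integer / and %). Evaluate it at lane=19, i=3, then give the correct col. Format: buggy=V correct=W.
buggy=9 correct=7

`(lane / 4)*2 + (i % 2)`[19,3]=>9
lane 19: grp=4 (19/4), tig=3 (19%4)
i=3: r=4+8=12, c=3*2+1=7
col: 9 vs 7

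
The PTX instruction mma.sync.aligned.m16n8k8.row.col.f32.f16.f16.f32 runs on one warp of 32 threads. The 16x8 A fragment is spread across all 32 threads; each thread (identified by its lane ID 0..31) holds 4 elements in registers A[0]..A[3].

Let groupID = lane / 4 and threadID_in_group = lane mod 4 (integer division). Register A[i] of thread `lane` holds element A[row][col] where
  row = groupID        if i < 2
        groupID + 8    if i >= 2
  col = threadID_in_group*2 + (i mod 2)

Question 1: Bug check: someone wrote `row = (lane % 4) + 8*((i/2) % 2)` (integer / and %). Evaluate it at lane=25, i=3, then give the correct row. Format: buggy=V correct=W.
buggy=9 correct=14

`(lane % 4) + 8*((i/2) % 2)`[25,3]->9
25: gid=6,tid=1
[3] (6+8,1*2+1) = (14,3)
row: 9 vs 14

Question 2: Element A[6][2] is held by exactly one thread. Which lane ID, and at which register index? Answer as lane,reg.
r: 6->gid=6,r8=0  c: 2->tid=1,i&1=0
L=6*4+1=25  i=0*2+0=0

25,0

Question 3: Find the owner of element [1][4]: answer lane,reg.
r: 1->gid=1,r8=0  c: 4->tid=2,i&1=0
L=1*4+2=6  i=0*2+0=0

6,0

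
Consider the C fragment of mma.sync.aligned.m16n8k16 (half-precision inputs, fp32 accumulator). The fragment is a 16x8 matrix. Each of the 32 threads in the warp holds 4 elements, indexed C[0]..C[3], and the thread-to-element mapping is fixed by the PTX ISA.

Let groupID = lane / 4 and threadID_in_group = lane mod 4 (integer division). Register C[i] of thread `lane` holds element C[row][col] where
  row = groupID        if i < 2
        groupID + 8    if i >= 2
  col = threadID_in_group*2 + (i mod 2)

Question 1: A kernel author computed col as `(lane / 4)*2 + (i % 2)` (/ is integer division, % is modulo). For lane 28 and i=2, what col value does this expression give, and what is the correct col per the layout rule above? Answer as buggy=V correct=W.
buggy=14 correct=0

`(lane / 4)*2 + (i % 2)`[28,2]→14
lane 28: G=7 (28/4), T=0 (28%4)
i=2: r=7+8=15, c=0*2+0=0
col: 14 vs 0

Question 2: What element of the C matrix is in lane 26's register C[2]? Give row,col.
14,4

lane 26: G=6 (26/4), T=2 (26%4)
i=2: r=6+8=14, c=2*2+0=4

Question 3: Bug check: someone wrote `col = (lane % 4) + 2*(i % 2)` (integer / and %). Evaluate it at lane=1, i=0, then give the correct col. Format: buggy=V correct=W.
`(lane % 4) + 2*(i % 2)`[1,0]⇒1
lane 1: gr=0 (1/4), th=1 (1%4)
i=0: r=0+0=0, c=1*2+0=2
col: 1 vs 2

buggy=1 correct=2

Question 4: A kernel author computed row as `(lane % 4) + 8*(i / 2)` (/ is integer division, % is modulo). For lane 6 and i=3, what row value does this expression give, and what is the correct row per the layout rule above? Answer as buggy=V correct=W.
buggy=10 correct=9

`(lane % 4) + 8*(i / 2)`[6,3]->10
lane 6->6/4=1, 6 mod 4=2
i=3  r:1+8->9  c:2·2+1->5
row: 10 vs 9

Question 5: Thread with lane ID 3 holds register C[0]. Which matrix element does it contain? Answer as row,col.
0,6

lane 3: gid=0 (3/4), tid=3 (3%4)
i=0: r=0+0=0, c=3*2+0=6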